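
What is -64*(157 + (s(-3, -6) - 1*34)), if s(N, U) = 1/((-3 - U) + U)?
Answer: -23552/3 ≈ -7850.7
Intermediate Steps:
s(N, U) = -1/3 (s(N, U) = 1/(-3) = -1/3)
-64*(157 + (s(-3, -6) - 1*34)) = -64*(157 + (-1/3 - 1*34)) = -64*(157 + (-1/3 - 34)) = -64*(157 - 103/3) = -64*368/3 = -23552/3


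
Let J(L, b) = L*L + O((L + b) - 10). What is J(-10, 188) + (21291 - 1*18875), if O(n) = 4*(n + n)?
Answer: 3860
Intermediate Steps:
O(n) = 8*n (O(n) = 4*(2*n) = 8*n)
J(L, b) = -80 + L**2 + 8*L + 8*b (J(L, b) = L*L + 8*((L + b) - 10) = L**2 + 8*(-10 + L + b) = L**2 + (-80 + 8*L + 8*b) = -80 + L**2 + 8*L + 8*b)
J(-10, 188) + (21291 - 1*18875) = (-80 + (-10)**2 + 8*(-10) + 8*188) + (21291 - 1*18875) = (-80 + 100 - 80 + 1504) + (21291 - 18875) = 1444 + 2416 = 3860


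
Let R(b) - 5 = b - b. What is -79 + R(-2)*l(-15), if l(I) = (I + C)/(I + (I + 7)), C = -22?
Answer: -1632/23 ≈ -70.957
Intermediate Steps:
R(b) = 5 (R(b) = 5 + (b - b) = 5 + 0 = 5)
l(I) = (-22 + I)/(7 + 2*I) (l(I) = (I - 22)/(I + (I + 7)) = (-22 + I)/(I + (7 + I)) = (-22 + I)/(7 + 2*I))
-79 + R(-2)*l(-15) = -79 + 5*((-22 - 15)/(7 + 2*(-15))) = -79 + 5*(-37/(7 - 30)) = -79 + 5*(-37/(-23)) = -79 + 5*(-1/23*(-37)) = -79 + 5*(37/23) = -79 + 185/23 = -1632/23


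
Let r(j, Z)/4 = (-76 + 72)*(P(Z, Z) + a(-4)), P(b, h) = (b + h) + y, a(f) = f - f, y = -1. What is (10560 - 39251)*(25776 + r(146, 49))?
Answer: -695010784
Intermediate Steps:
a(f) = 0
P(b, h) = -1 + b + h (P(b, h) = (b + h) - 1 = -1 + b + h)
r(j, Z) = 16 - 32*Z (r(j, Z) = 4*((-76 + 72)*((-1 + Z + Z) + 0)) = 4*(-4*((-1 + 2*Z) + 0)) = 4*(-4*(-1 + 2*Z)) = 4*(4 - 8*Z) = 16 - 32*Z)
(10560 - 39251)*(25776 + r(146, 49)) = (10560 - 39251)*(25776 + (16 - 32*49)) = -28691*(25776 + (16 - 1568)) = -28691*(25776 - 1552) = -28691*24224 = -695010784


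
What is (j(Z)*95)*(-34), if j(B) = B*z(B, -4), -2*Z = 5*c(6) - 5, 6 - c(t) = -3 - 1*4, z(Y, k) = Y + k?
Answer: -3294600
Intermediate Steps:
c(t) = 13 (c(t) = 6 - (-3 - 1*4) = 6 - (-3 - 4) = 6 - 1*(-7) = 6 + 7 = 13)
Z = -30 (Z = -(5*13 - 5)/2 = -(65 - 5)/2 = -½*60 = -30)
j(B) = B*(-4 + B) (j(B) = B*(B - 4) = B*(-4 + B))
(j(Z)*95)*(-34) = (-30*(-4 - 30)*95)*(-34) = (-30*(-34)*95)*(-34) = (1020*95)*(-34) = 96900*(-34) = -3294600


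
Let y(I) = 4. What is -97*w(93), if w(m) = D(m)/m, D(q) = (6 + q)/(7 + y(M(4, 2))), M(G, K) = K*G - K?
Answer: -291/31 ≈ -9.3871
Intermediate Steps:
M(G, K) = -K + G*K (M(G, K) = G*K - K = -K + G*K)
D(q) = 6/11 + q/11 (D(q) = (6 + q)/(7 + 4) = (6 + q)/11 = (6 + q)*(1/11) = 6/11 + q/11)
w(m) = (6/11 + m/11)/m
-97*w(93) = -97*(6 + 93)/(11*93) = -97*99/(11*93) = -97*3/31 = -291/31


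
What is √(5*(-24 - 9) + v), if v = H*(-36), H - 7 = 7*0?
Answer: I*√417 ≈ 20.421*I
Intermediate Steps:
H = 7 (H = 7 + 7*0 = 7 + 0 = 7)
v = -252 (v = 7*(-36) = -252)
√(5*(-24 - 9) + v) = √(5*(-24 - 9) - 252) = √(5*(-33) - 252) = √(-165 - 252) = √(-417) = I*√417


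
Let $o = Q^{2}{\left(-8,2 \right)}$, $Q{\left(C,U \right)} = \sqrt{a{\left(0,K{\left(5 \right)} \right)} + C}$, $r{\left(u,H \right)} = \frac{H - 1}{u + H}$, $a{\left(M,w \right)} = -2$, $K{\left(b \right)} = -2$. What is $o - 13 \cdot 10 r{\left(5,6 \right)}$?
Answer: $- \frac{760}{11} \approx -69.091$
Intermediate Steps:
$r{\left(u,H \right)} = \frac{-1 + H}{H + u}$
$Q{\left(C,U \right)} = \sqrt{-2 + C}$
$o = -10$ ($o = \left(\sqrt{-2 - 8}\right)^{2} = \left(\sqrt{-10}\right)^{2} = \left(i \sqrt{10}\right)^{2} = -10$)
$o - 13 \cdot 10 r{\left(5,6 \right)} = -10 - 13 \cdot 10 \frac{-1 + 6}{6 + 5} = -10 - 130 \cdot \frac{1}{11} \cdot 5 = -10 - 130 \cdot \frac{5}{11} = -10 - \frac{650}{11} = - \frac{760}{11}$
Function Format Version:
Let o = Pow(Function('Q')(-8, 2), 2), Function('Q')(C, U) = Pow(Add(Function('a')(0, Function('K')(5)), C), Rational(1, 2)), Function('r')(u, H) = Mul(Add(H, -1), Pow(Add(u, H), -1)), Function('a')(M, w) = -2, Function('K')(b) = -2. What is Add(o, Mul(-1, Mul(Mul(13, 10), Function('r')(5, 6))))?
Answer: Rational(-760, 11) ≈ -69.091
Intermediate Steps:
Function('r')(u, H) = Mul(Pow(Add(H, u), -1), Add(-1, H)) (Function('r')(u, H) = Mul(Add(-1, H), Pow(Add(H, u), -1)) = Mul(Pow(Add(H, u), -1), Add(-1, H)))
Function('Q')(C, U) = Pow(Add(-2, C), Rational(1, 2))
o = -10 (o = Pow(Pow(Add(-2, -8), Rational(1, 2)), 2) = Pow(Pow(-10, Rational(1, 2)), 2) = Pow(Mul(I, Pow(10, Rational(1, 2))), 2) = -10)
Add(o, Mul(-1, Mul(Mul(13, 10), Function('r')(5, 6)))) = Add(-10, Mul(-1, Mul(Mul(13, 10), Mul(Pow(Add(6, 5), -1), Add(-1, 6))))) = Add(-10, Mul(-1, Mul(130, Mul(Pow(11, -1), 5)))) = Add(-10, Mul(-1, Mul(130, Mul(Rational(1, 11), 5)))) = Add(-10, Mul(-1, Mul(130, Rational(5, 11)))) = Add(-10, Mul(-1, Rational(650, 11))) = Add(-10, Rational(-650, 11)) = Rational(-760, 11)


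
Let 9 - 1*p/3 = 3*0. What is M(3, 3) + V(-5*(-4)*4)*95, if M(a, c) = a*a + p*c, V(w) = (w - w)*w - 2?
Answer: -100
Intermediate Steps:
p = 27 (p = 27 - 9*0 = 27 - 3*0 = 27 + 0 = 27)
V(w) = -2 (V(w) = 0*w - 2 = 0 - 2 = -2)
M(a, c) = a**2 + 27*c (M(a, c) = a*a + 27*c = a**2 + 27*c)
M(3, 3) + V(-5*(-4)*4)*95 = (3**2 + 27*3) - 2*95 = (9 + 81) - 190 = 90 - 190 = -100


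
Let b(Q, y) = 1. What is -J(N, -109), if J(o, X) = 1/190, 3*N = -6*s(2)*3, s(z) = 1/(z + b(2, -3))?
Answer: -1/190 ≈ -0.0052632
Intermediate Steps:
s(z) = 1/(1 + z) (s(z) = 1/(z + 1) = 1/(1 + z))
N = -2 (N = (-6/(1 + 2)*3)/3 = (-6/3*3)/3 = (-6*⅓*3)/3 = (-2*3)/3 = (⅓)*(-6) = -2)
J(o, X) = 1/190
-J(N, -109) = -1*1/190 = -1/190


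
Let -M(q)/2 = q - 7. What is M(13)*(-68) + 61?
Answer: 877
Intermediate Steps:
M(q) = 14 - 2*q (M(q) = -2*(q - 7) = -2*(-7 + q) = 14 - 2*q)
M(13)*(-68) + 61 = (14 - 2*13)*(-68) + 61 = (14 - 26)*(-68) + 61 = -12*(-68) + 61 = 816 + 61 = 877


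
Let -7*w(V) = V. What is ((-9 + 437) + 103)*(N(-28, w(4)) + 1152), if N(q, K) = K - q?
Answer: 4383936/7 ≈ 6.2628e+5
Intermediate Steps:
w(V) = -V/7
((-9 + 437) + 103)*(N(-28, w(4)) + 1152) = ((-9 + 437) + 103)*((-⅐*4 - 1*(-28)) + 1152) = (428 + 103)*((-4/7 + 28) + 1152) = 531*(192/7 + 1152) = 531*(8256/7) = 4383936/7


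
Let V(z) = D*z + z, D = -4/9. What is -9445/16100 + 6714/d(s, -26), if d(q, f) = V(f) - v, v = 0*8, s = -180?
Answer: -19481729/41860 ≈ -465.40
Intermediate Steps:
D = -4/9 (D = -4*1/9 = -4/9 ≈ -0.44444)
V(z) = 5*z/9 (V(z) = -4*z/9 + z = 5*z/9)
v = 0
d(q, f) = 5*f/9 (d(q, f) = 5*f/9 - 1*0 = 5*f/9 + 0 = 5*f/9)
-9445/16100 + 6714/d(s, -26) = -9445/16100 + 6714/(((5/9)*(-26))) = -9445*1/16100 + 6714/(-130/9) = -1889/3220 + 6714*(-9/130) = -1889/3220 - 30213/65 = -19481729/41860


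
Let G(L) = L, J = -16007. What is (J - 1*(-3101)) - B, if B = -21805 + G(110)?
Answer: 8789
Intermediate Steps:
B = -21695 (B = -21805 + 110 = -21695)
(J - 1*(-3101)) - B = (-16007 - 1*(-3101)) - 1*(-21695) = (-16007 + 3101) + 21695 = -12906 + 21695 = 8789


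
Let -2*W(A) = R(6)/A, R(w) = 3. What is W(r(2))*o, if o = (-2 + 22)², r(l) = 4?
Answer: -150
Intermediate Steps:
W(A) = -3/(2*A)
o = 400 (o = 20² = 400)
W(r(2))*o = -3/2/4*400 = -3/2*¼*400 = -3/8*400 = -150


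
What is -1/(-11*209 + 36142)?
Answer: -1/33843 ≈ -2.9548e-5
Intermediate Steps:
-1/(-11*209 + 36142) = -1/(-2299 + 36142) = -1/33843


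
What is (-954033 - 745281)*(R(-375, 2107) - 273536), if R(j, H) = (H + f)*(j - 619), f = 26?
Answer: 4067712495732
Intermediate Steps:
R(j, H) = (-619 + j)*(26 + H) (R(j, H) = (H + 26)*(j - 619) = (26 + H)*(-619 + j) = (-619 + j)*(26 + H))
(-954033 - 745281)*(R(-375, 2107) - 273536) = (-954033 - 745281)*((-16094 - 619*2107 + 26*(-375) + 2107*(-375)) - 273536) = -1699314*((-16094 - 1304233 - 9750 - 790125) - 273536) = -1699314*(-2120202 - 273536) = -1699314*(-2393738) = 4067712495732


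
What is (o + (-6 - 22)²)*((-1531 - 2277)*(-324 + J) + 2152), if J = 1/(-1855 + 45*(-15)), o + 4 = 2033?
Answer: 4398044103032/1265 ≈ 3.4767e+9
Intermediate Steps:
o = 2029 (o = -4 + 2033 = 2029)
J = -1/2530 (J = 1/(-1855 - 675) = 1/(-2530) = -1/2530 ≈ -0.00039526)
(o + (-6 - 22)²)*((-1531 - 2277)*(-324 + J) + 2152) = (2029 + (-6 - 22)²)*((-1531 - 2277)*(-324 - 1/2530) + 2152) = (2029 + (-28)²)*(-3808*(-819721/2530) + 2152) = (2029 + 784)*(1560748784/1265 + 2152) = 2813*(1563471064/1265) = 4398044103032/1265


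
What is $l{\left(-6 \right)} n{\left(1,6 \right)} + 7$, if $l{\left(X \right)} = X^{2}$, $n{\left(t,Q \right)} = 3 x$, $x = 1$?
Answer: $115$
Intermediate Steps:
$n{\left(t,Q \right)} = 3$ ($n{\left(t,Q \right)} = 3 \cdot 1 = 3$)
$l{\left(-6 \right)} n{\left(1,6 \right)} + 7 = \left(-6\right)^{2} \cdot 3 + 7 = 36 \cdot 3 + 7 = 108 + 7 = 115$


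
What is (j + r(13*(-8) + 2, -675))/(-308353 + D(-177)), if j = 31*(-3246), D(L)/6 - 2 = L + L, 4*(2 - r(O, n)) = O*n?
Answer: 235673/620930 ≈ 0.37955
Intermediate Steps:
r(O, n) = 2 - O*n/4
D(L) = 12 + 12*L (D(L) = 12 + 6*(L + L) = 12 + 6*(2*L) = 12 + 12*L)
j = -100626
(j + r(13*(-8) + 2, -675))/(-308353 + D(-177)) = (-100626 + (2 - ¼*(13*(-8) + 2)*(-675)))/(-308353 + (12 + 12*(-177))) = (-100626 + (2 - ¼*(-104 + 2)*(-675)))/(-308353 + (12 - 2124)) = (-100626 + (2 - ¼*(-102)*(-675)))/(-308353 - 2112) = (-100626 + (2 - 34425/2))/(-310465) = (-100626 - 34421/2)*(-1/310465) = -235673/2*(-1/310465) = 235673/620930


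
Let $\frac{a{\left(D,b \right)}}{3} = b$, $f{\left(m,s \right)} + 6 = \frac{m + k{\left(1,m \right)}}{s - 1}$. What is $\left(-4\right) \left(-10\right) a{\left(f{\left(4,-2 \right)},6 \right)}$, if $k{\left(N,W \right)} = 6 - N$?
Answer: $720$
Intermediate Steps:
$f{\left(m,s \right)} = -6 + \frac{5 + m}{-1 + s}$ ($f{\left(m,s \right)} = -6 + \frac{m + \left(6 - 1\right)}{s - 1} = -6 + \frac{m + \left(6 - 1\right)}{-1 + s} = -6 + \frac{m + 5}{-1 + s} = -6 + \frac{5 + m}{-1 + s}$)
$a{\left(D,b \right)} = 3 b$
$\left(-4\right) \left(-10\right) a{\left(f{\left(4,-2 \right)},6 \right)} = \left(-4\right) \left(-10\right) 3 \cdot 6 = 40 \cdot 18 = 720$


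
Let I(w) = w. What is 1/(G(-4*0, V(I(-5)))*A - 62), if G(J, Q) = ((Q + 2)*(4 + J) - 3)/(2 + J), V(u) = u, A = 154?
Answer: -1/1217 ≈ -0.00082169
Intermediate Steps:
G(J, Q) = (-3 + (2 + Q)*(4 + J))/(2 + J) (G(J, Q) = ((2 + Q)*(4 + J) - 3)/(2 + J) = (-3 + (2 + Q)*(4 + J))/(2 + J))
1/(G(-4*0, V(I(-5)))*A - 62) = 1/(((5 + 2*(-4*0) + 4*(-5) - 4*0*(-5))/(2 - 4*0))*154 - 62) = 1/(((5 + 2*0 - 20 + 0*(-5))/(2 + 0))*154 - 62) = 1/(((5 + 0 - 20 + 0)/2)*154 - 62) = 1/(((½)*(-15))*154 - 62) = 1/(-15/2*154 - 62) = 1/(-1155 - 62) = 1/(-1217) = -1/1217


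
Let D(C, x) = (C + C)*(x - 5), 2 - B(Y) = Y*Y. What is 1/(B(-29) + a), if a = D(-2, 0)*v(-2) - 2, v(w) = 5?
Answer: -1/741 ≈ -0.0013495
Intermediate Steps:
B(Y) = 2 - Y² (B(Y) = 2 - Y*Y = 2 - Y²)
D(C, x) = 2*C*(-5 + x) (D(C, x) = (2*C)*(-5 + x) = 2*C*(-5 + x))
a = 98 (a = (2*(-2)*(-5 + 0))*5 - 2 = (2*(-2)*(-5))*5 - 2 = 20*5 - 2 = 100 - 2 = 98)
1/(B(-29) + a) = 1/((2 - 1*(-29)²) + 98) = 1/((2 - 1*841) + 98) = 1/((2 - 841) + 98) = 1/(-839 + 98) = 1/(-741) = -1/741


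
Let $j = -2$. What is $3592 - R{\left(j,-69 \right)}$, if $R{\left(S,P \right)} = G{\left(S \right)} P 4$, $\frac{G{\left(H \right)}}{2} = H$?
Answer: $2488$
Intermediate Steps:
$G{\left(H \right)} = 2 H$
$R{\left(S,P \right)} = 8 P S$ ($R{\left(S,P \right)} = 2 S P 4 = 2 P S 4 = 8 P S$)
$3592 - R{\left(j,-69 \right)} = 3592 - 8 \left(-69\right) \left(-2\right) = 3592 - 1104 = 2488$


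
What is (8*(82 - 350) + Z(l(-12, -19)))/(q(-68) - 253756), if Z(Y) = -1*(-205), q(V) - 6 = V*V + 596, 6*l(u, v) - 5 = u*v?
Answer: 1939/248530 ≈ 0.0078019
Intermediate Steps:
l(u, v) = ⅚ + u*v/6 (l(u, v) = ⅚ + (u*v)/6 = ⅚ + u*v/6)
q(V) = 602 + V² (q(V) = 6 + (V*V + 596) = 6 + (V² + 596) = 6 + (596 + V²) = 602 + V²)
Z(Y) = 205
(8*(82 - 350) + Z(l(-12, -19)))/(q(-68) - 253756) = (8*(82 - 350) + 205)/((602 + (-68)²) - 253756) = (8*(-268) + 205)/((602 + 4624) - 253756) = (-2144 + 205)/(5226 - 253756) = -1939/(-248530) = -1939*(-1/248530) = 1939/248530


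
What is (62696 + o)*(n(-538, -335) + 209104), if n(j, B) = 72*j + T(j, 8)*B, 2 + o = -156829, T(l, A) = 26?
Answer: -15217675830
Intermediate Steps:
o = -156831 (o = -2 - 156829 = -156831)
n(j, B) = 26*B + 72*j (n(j, B) = 72*j + 26*B = 26*B + 72*j)
(62696 + o)*(n(-538, -335) + 209104) = (62696 - 156831)*((26*(-335) + 72*(-538)) + 209104) = -94135*((-8710 - 38736) + 209104) = -94135*(-47446 + 209104) = -94135*161658 = -15217675830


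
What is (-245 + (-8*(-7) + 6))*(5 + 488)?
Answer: -90219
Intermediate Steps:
(-245 + (-8*(-7) + 6))*(5 + 488) = (-245 + (56 + 6))*493 = (-245 + 62)*493 = -183*493 = -90219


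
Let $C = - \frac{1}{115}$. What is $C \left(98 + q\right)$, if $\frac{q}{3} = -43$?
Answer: $\frac{31}{115} \approx 0.26957$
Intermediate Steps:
$q = -129$ ($q = 3 \left(-43\right) = -129$)
$C = - \frac{1}{115}$ ($C = \left(-1\right) \frac{1}{115} = - \frac{1}{115} \approx -0.0086956$)
$C \left(98 + q\right) = - \frac{98 - 129}{115} = \left(- \frac{1}{115}\right) \left(-31\right) = \frac{31}{115}$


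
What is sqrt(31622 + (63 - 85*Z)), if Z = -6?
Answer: sqrt(32195) ≈ 179.43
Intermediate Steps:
sqrt(31622 + (63 - 85*Z)) = sqrt(31622 + (63 - 85*(-6))) = sqrt(31622 + (63 + 510)) = sqrt(31622 + 573) = sqrt(32195)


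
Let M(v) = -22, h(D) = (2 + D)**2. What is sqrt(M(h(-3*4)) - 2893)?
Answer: I*sqrt(2915) ≈ 53.991*I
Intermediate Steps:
sqrt(M(h(-3*4)) - 2893) = sqrt(-22 - 2893) = sqrt(-2915) = I*sqrt(2915)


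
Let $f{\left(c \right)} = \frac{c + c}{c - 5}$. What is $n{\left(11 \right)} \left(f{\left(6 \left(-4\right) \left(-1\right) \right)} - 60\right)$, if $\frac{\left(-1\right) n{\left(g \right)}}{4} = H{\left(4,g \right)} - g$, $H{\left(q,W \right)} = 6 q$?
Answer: $\frac{56784}{19} \approx 2988.6$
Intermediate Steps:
$f{\left(c \right)} = \frac{2 c}{-5 + c}$
$n{\left(g \right)} = -96 + 4 g$ ($n{\left(g \right)} = - 4 \left(6 \cdot 4 - g\right) = - 4 \left(24 - g\right) = -96 + 4 g$)
$n{\left(11 \right)} \left(f{\left(6 \left(-4\right) \left(-1\right) \right)} - 60\right) = \left(-96 + 4 \cdot 11\right) \left(\frac{2 \cdot 6 \left(-4\right) \left(-1\right)}{-5 + 6 \left(-4\right) \left(-1\right)} - 60\right) = \left(-96 + 44\right) \left(\frac{2 \left(\left(-24\right) \left(-1\right)\right)}{-5 - -24} - 60\right) = - 52 \left(2 \cdot 24 \frac{1}{-5 + 24} - 60\right) = - 52 \left(2 \cdot 24 \cdot \frac{1}{19} - 60\right) = - 52 \left(\frac{48}{19} - 60\right) = \left(-52\right) \left(- \frac{1092}{19}\right) = \frac{56784}{19}$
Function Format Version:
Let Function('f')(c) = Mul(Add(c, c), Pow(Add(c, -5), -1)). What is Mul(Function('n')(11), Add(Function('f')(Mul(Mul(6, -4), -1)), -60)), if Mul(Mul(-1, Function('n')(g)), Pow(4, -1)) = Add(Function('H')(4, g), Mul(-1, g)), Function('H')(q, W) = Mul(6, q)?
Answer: Rational(56784, 19) ≈ 2988.6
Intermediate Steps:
Function('f')(c) = Mul(2, c, Pow(Add(-5, c), -1)) (Function('f')(c) = Mul(Mul(2, c), Pow(Add(-5, c), -1)) = Mul(2, c, Pow(Add(-5, c), -1)))
Function('n')(g) = Add(-96, Mul(4, g)) (Function('n')(g) = Mul(-4, Add(Mul(6, 4), Mul(-1, g))) = Mul(-4, Add(24, Mul(-1, g))) = Add(-96, Mul(4, g)))
Mul(Function('n')(11), Add(Function('f')(Mul(Mul(6, -4), -1)), -60)) = Mul(Add(-96, Mul(4, 11)), Add(Mul(2, Mul(Mul(6, -4), -1), Pow(Add(-5, Mul(Mul(6, -4), -1)), -1)), -60)) = Mul(Add(-96, 44), Add(Mul(2, Mul(-24, -1), Pow(Add(-5, Mul(-24, -1)), -1)), -60)) = Mul(-52, Add(Mul(2, 24, Pow(Add(-5, 24), -1)), -60)) = Mul(-52, Add(Mul(2, 24, Pow(19, -1)), -60)) = Mul(-52, Add(Mul(2, 24, Rational(1, 19)), -60)) = Mul(-52, Add(Rational(48, 19), -60)) = Mul(-52, Rational(-1092, 19)) = Rational(56784, 19)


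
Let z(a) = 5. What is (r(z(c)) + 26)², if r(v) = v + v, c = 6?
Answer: 1296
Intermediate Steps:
r(v) = 2*v
(r(z(c)) + 26)² = (2*5 + 26)² = (10 + 26)² = 36² = 1296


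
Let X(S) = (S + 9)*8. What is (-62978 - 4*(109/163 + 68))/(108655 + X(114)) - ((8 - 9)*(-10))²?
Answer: -1797425886/17871157 ≈ -100.58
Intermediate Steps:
X(S) = 72 + 8*S (X(S) = (9 + S)*8 = 72 + 8*S)
(-62978 - 4*(109/163 + 68))/(108655 + X(114)) - ((8 - 9)*(-10))² = (-62978 - 4*(109/163 + 68))/(108655 + (72 + 8*114)) - ((8 - 9)*(-10))² = (-62978 - 4*(109*(1/163) + 68))/(108655 + (72 + 912)) - (-1*(-10))² = (-62978 - 4*(109/163 + 68))/(108655 + 984) - 1*10² = (-62978 - 4*11193/163)/109639 - 1*100 = (-62978 - 44772/163)*(1/109639) - 100 = -10310186/163*1/109639 - 100 = -10310186/17871157 - 100 = -1797425886/17871157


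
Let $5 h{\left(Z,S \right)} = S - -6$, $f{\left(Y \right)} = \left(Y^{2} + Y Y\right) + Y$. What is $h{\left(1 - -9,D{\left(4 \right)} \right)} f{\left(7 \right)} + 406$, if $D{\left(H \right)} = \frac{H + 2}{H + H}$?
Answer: $\frac{2191}{4} \approx 547.75$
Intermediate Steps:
$f{\left(Y \right)} = Y + 2 Y^{2}$ ($f{\left(Y \right)} = \left(Y^{2} + Y^{2}\right) + Y = 2 Y^{2} + Y = Y + 2 Y^{2}$)
$D{\left(H \right)} = \frac{2 + H}{2 H}$
$h{\left(Z,S \right)} = \frac{6}{5} + \frac{S}{5}$ ($h{\left(Z,S \right)} = \frac{S - -6}{5} = \frac{S + 6}{5} = \frac{6 + S}{5} = \frac{6}{5} + \frac{S}{5}$)
$h{\left(1 - -9,D{\left(4 \right)} \right)} f{\left(7 \right)} + 406 = \left(\frac{6}{5} + \frac{\frac{1}{2} \cdot \frac{1}{4} \left(2 + 4\right)}{5}\right) 7 \left(1 + 2 \cdot 7\right) + 406 = \left(\frac{6}{5} + \frac{\frac{1}{2} \cdot \frac{1}{4} \cdot 6}{5}\right) 7 \left(1 + 14\right) + 406 = \left(\frac{6}{5} + \frac{1}{5} \cdot \frac{3}{4}\right) 7 \cdot 15 + 406 = \left(\frac{6}{5} + \frac{3}{20}\right) 105 + 406 = \frac{27}{20} \cdot 105 + 406 = \frac{567}{4} + 406 = \frac{2191}{4}$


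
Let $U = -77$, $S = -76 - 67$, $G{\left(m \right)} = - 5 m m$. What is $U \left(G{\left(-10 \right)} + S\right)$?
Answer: $49511$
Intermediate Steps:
$G{\left(m \right)} = - 5 m^{2}$
$S = -143$ ($S = -76 - 67 = -143$)
$U \left(G{\left(-10 \right)} + S\right) = - 77 \left(- 5 \left(-10\right)^{2} - 143\right) = - 77 \left(\left(-5\right) 100 - 143\right) = - 77 \left(-500 - 143\right) = \left(-77\right) \left(-643\right) = 49511$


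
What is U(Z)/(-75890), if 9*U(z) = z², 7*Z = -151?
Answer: -22801/33467490 ≈ -0.00068129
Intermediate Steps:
Z = -151/7 (Z = (⅐)*(-151) = -151/7 ≈ -21.571)
U(z) = z²/9
U(Z)/(-75890) = ((-151/7)²/9)/(-75890) = ((⅑)*(22801/49))*(-1/75890) = (22801/441)*(-1/75890) = -22801/33467490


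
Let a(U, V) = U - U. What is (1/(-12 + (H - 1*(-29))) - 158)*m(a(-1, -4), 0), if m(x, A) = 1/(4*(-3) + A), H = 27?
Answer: 2317/176 ≈ 13.165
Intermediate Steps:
a(U, V) = 0
m(x, A) = 1/(-12 + A)
(1/(-12 + (H - 1*(-29))) - 158)*m(a(-1, -4), 0) = (1/(-12 + (27 - 1*(-29))) - 158)/(-12 + 0) = (1/(-12 + (27 + 29)) - 158)/(-12) = (1/(-12 + 56) - 158)*(-1/12) = (1/44 - 158)*(-1/12) = -6951/44*(-1/12) = 2317/176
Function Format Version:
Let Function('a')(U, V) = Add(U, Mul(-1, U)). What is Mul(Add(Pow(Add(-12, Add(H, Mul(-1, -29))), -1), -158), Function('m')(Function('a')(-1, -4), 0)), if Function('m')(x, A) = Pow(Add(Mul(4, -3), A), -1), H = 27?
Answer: Rational(2317, 176) ≈ 13.165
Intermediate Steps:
Function('a')(U, V) = 0
Function('m')(x, A) = Pow(Add(-12, A), -1)
Mul(Add(Pow(Add(-12, Add(H, Mul(-1, -29))), -1), -158), Function('m')(Function('a')(-1, -4), 0)) = Mul(Add(Pow(Add(-12, Add(27, Mul(-1, -29))), -1), -158), Pow(Add(-12, 0), -1)) = Mul(Add(Pow(Add(-12, Add(27, 29)), -1), -158), Pow(-12, -1)) = Mul(Add(Pow(Add(-12, 56), -1), -158), Rational(-1, 12)) = Mul(Add(Pow(44, -1), -158), Rational(-1, 12)) = Mul(Add(Rational(1, 44), -158), Rational(-1, 12)) = Mul(Rational(-6951, 44), Rational(-1, 12)) = Rational(2317, 176)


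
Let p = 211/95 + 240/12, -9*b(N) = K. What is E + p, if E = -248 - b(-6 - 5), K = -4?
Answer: -193421/855 ≈ -226.22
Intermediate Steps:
b(N) = 4/9 (b(N) = -⅑*(-4) = 4/9)
E = -2236/9 (E = -248 - 1*4/9 = -248 - 4/9 = -2236/9 ≈ -248.44)
p = 2111/95 (p = 211*(1/95) + 240*(1/12) = 211/95 + 20 = 2111/95 ≈ 22.221)
E + p = -2236/9 + 2111/95 = -193421/855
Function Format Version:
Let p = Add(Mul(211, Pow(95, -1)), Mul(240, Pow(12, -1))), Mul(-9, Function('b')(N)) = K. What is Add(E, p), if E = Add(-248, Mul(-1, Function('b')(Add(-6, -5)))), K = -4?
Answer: Rational(-193421, 855) ≈ -226.22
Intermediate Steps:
Function('b')(N) = Rational(4, 9) (Function('b')(N) = Mul(Rational(-1, 9), -4) = Rational(4, 9))
E = Rational(-2236, 9) (E = Add(-248, Mul(-1, Rational(4, 9))) = Add(-248, Rational(-4, 9)) = Rational(-2236, 9) ≈ -248.44)
p = Rational(2111, 95) (p = Add(Mul(211, Rational(1, 95)), Mul(240, Rational(1, 12))) = Add(Rational(211, 95), 20) = Rational(2111, 95) ≈ 22.221)
Add(E, p) = Add(Rational(-2236, 9), Rational(2111, 95)) = Rational(-193421, 855)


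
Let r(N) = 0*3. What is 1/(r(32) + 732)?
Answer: 1/732 ≈ 0.0013661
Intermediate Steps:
r(N) = 0
1/(r(32) + 732) = 1/(0 + 732) = 1/732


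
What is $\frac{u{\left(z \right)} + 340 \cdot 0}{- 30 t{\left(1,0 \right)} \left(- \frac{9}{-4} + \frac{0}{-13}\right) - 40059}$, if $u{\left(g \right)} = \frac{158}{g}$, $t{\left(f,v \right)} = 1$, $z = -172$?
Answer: $\frac{79}{3450879} \approx 2.2893 \cdot 10^{-5}$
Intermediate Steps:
$\frac{u{\left(z \right)} + 340 \cdot 0}{- 30 t{\left(1,0 \right)} \left(- \frac{9}{-4} + \frac{0}{-13}\right) - 40059} = \frac{\frac{158}{-172} + 340 \cdot 0}{\left(-30\right) 1 \left(- \frac{9}{-4} + \frac{0}{-13}\right) - 40059} = \frac{158 \left(- \frac{1}{172}\right) + 0}{- 30 \left(\left(-9\right) \left(- \frac{1}{4}\right) + 0 \left(- \frac{1}{13}\right)\right) - 40059} = \frac{- \frac{79}{86} + 0}{- 30 \left(\frac{9}{4} + 0\right) - 40059} = - \frac{79}{86 \left(\left(-30\right) \frac{9}{4} - 40059\right)} = - \frac{79}{86 \left(- \frac{135}{2} - 40059\right)} = - \frac{79}{86 \left(- \frac{80253}{2}\right)} = \left(- \frac{79}{86}\right) \left(- \frac{2}{80253}\right) = \frac{79}{3450879}$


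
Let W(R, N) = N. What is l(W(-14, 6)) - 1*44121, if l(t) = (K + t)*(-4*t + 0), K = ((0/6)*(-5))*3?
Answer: -44265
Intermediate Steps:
K = 0 (K = ((0*(1/6))*(-5))*3 = (0*(-5))*3 = 0*3 = 0)
l(t) = -4*t**2 (l(t) = (0 + t)*(-4*t + 0) = t*(-4*t) = -4*t**2)
l(W(-14, 6)) - 1*44121 = -4*6**2 - 1*44121 = -4*36 - 44121 = -144 - 44121 = -44265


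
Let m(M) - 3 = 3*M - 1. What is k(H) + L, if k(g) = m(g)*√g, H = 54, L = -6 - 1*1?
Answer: -7 + 492*√6 ≈ 1198.1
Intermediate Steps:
m(M) = 2 + 3*M (m(M) = 3 + (3*M - 1) = 3 + (-1 + 3*M) = 2 + 3*M)
L = -7 (L = -6 - 1 = -7)
k(g) = √g*(2 + 3*g) (k(g) = (2 + 3*g)*√g = √g*(2 + 3*g))
k(H) + L = √54*(2 + 3*54) - 7 = (3*√6)*(2 + 162) - 7 = (3*√6)*164 - 7 = 492*√6 - 7 = -7 + 492*√6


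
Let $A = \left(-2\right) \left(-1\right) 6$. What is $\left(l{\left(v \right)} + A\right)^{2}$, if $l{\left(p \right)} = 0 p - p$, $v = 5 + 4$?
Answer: $9$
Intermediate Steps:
$v = 9$
$A = 12$ ($A = 2 \cdot 6 = 12$)
$l{\left(p \right)} = - p$ ($l{\left(p \right)} = 0 - p = - p$)
$\left(l{\left(v \right)} + A\right)^{2} = \left(\left(-1\right) 9 + 12\right)^{2} = \left(-9 + 12\right)^{2} = 3^{2} = 9$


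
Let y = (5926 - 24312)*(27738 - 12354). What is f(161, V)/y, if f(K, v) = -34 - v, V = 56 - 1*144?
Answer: -9/47141704 ≈ -1.9091e-7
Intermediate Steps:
V = -88 (V = 56 - 144 = -88)
y = -282850224 (y = -18386*15384 = -282850224)
f(161, V)/y = (-34 - 1*(-88))/(-282850224) = (-34 + 88)*(-1/282850224) = 54*(-1/282850224) = -9/47141704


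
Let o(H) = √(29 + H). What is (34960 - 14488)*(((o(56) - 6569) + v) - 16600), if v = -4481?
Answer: -566050800 + 20472*√85 ≈ -5.6586e+8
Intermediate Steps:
(34960 - 14488)*(((o(56) - 6569) + v) - 16600) = (34960 - 14488)*(((√(29 + 56) - 6569) - 4481) - 16600) = 20472*(((√85 - 6569) - 4481) - 16600) = 20472*(((-6569 + √85) - 4481) - 16600) = 20472*((-11050 + √85) - 16600) = 20472*(-27650 + √85) = -566050800 + 20472*√85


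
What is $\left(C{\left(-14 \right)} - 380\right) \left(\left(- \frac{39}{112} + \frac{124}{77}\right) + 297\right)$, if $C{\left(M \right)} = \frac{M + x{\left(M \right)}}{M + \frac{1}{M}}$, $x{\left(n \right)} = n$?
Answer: $- \frac{6840984203}{60676} \approx -1.1275 \cdot 10^{5}$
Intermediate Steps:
$C{\left(M \right)} = \frac{2 M}{M + \frac{1}{M}}$ ($C{\left(M \right)} = \frac{M + M}{M + \frac{1}{M}} = \frac{2 M}{M + \frac{1}{M}}$)
$\left(C{\left(-14 \right)} - 380\right) \left(\left(- \frac{39}{112} + \frac{124}{77}\right) + 297\right) = \left(\frac{2 \left(-14\right)^{2}}{1 + \left(-14\right)^{2}} - 380\right) \left(\left(- \frac{39}{112} + \frac{124}{77}\right) + 297\right) = \left(2 \cdot 196 \frac{1}{1 + 196} - 380\right) \left(\left(\left(-39\right) \frac{1}{112} + 124 \cdot \frac{1}{77}\right) + 297\right) = \left(2 \cdot 196 \cdot \frac{1}{197} - 380\right) \left(\left(- \frac{39}{112} + \frac{124}{77}\right) + 297\right) = \left(2 \cdot 196 \cdot \frac{1}{197} - 380\right) \left(\frac{1555}{1232} + 297\right) = \left(\frac{392}{197} - 380\right) \frac{367459}{1232} = \left(- \frac{74468}{197}\right) \frac{367459}{1232} = - \frac{6840984203}{60676}$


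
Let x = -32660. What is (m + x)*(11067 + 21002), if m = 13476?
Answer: -615211696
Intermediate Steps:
(m + x)*(11067 + 21002) = (13476 - 32660)*(11067 + 21002) = -19184*32069 = -615211696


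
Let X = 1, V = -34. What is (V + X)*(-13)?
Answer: 429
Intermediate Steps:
(V + X)*(-13) = (-34 + 1)*(-13) = -33*(-13) = 429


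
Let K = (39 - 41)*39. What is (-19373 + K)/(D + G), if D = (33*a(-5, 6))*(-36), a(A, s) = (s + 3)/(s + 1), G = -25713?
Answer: 136157/190683 ≈ 0.71405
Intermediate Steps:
a(A, s) = (3 + s)/(1 + s)
D = -10692/7 (D = (33*((3 + 6)/(1 + 6)))*(-36) = (33*(9/7))*(-36) = (297/7)*(-36) = -10692/7 ≈ -1527.4)
K = -78 (K = -2*39 = -78)
(-19373 + K)/(D + G) = (-19373 - 78)/(-10692/7 - 25713) = -19451/(-190683/7) = -19451*(-7/190683) = 136157/190683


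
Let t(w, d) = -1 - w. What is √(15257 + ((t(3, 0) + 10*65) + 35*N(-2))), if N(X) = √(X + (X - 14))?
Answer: √(15903 + 105*I*√2) ≈ 126.11 + 0.5887*I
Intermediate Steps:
N(X) = √(-14 + 2*X) (N(X) = √(X + (-14 + X)) = √(-14 + 2*X))
√(15257 + ((t(3, 0) + 10*65) + 35*N(-2))) = √(15257 + (((-1 - 1*3) + 10*65) + 35*√(-14 + 2*(-2)))) = √(15257 + (((-1 - 3) + 650) + 35*√(-14 - 4))) = √(15257 + ((-4 + 650) + 35*√(-18))) = √(15257 + (646 + 35*(3*I*√2))) = √(15257 + (646 + 105*I*√2)) = √(15903 + 105*I*√2)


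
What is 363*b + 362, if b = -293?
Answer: -105997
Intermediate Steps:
363*b + 362 = 363*(-293) + 362 = -106359 + 362 = -105997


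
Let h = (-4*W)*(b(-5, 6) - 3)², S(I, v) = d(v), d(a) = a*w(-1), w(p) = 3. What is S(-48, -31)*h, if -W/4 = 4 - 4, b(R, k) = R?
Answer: 0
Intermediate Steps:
W = 0 (W = -4*(4 - 4) = -4*0 = 0)
d(a) = 3*a (d(a) = a*3 = 3*a)
S(I, v) = 3*v
h = 0 (h = (-4*0)*(-5 - 3)² = 0*(-8)² = 0*64 = 0)
S(-48, -31)*h = (3*(-31))*0 = -93*0 = 0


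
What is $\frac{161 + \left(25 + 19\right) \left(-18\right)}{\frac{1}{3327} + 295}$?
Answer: $- \frac{2099337}{981466} \approx -2.139$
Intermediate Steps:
$\frac{161 + \left(25 + 19\right) \left(-18\right)}{\frac{1}{3327} + 295} = \frac{161 + 44 \left(-18\right)}{\frac{1}{3327} + 295} = \frac{161 - 792}{\frac{981466}{3327}} = \left(-631\right) \frac{3327}{981466} = - \frac{2099337}{981466}$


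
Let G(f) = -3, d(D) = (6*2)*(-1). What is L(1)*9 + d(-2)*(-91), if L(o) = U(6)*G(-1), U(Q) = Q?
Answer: 930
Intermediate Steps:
d(D) = -12 (d(D) = 12*(-1) = -12)
L(o) = -18 (L(o) = 6*(-3) = -18)
L(1)*9 + d(-2)*(-91) = -18*9 - 12*(-91) = -162 + 1092 = 930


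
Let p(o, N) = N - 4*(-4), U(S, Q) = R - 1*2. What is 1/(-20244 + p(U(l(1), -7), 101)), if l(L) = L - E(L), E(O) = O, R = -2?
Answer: -1/20127 ≈ -4.9684e-5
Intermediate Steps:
l(L) = 0 (l(L) = L - L = 0)
U(S, Q) = -4 (U(S, Q) = -2 - 1*2 = -2 - 2 = -4)
p(o, N) = 16 + N (p(o, N) = N + 16 = 16 + N)
1/(-20244 + p(U(l(1), -7), 101)) = 1/(-20244 + (16 + 101)) = 1/(-20244 + 117) = 1/(-20127) = -1/20127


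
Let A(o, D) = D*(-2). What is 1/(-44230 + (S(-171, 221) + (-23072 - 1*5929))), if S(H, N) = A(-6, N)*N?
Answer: -1/170913 ≈ -5.8509e-6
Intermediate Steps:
A(o, D) = -2*D
S(H, N) = -2*N² (S(H, N) = (-2*N)*N = -2*N²)
1/(-44230 + (S(-171, 221) + (-23072 - 1*5929))) = 1/(-44230 + (-2*221² + (-23072 - 1*5929))) = 1/(-44230 + (-2*48841 + (-23072 - 5929))) = 1/(-44230 + (-97682 - 29001)) = 1/(-44230 - 126683) = 1/(-170913) = -1/170913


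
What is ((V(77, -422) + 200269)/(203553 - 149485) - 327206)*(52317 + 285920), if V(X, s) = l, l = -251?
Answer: -427414972632545/3862 ≈ -1.1067e+11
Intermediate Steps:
V(X, s) = -251
((V(77, -422) + 200269)/(203553 - 149485) - 327206)*(52317 + 285920) = ((-251 + 200269)/(203553 - 149485) - 327206)*(52317 + 285920) = (200018/54068 - 327206)*338237 = (200018*(1/54068) - 327206)*338237 = (14287/3862 - 327206)*338237 = -1263655285/3862*338237 = -427414972632545/3862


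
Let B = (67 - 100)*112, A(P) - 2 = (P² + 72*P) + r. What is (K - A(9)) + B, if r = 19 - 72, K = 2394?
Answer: -1980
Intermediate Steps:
r = -53
A(P) = -51 + P² + 72*P (A(P) = 2 + ((P² + 72*P) - 53) = 2 + (-53 + P² + 72*P) = -51 + P² + 72*P)
B = -3696 (B = -33*112 = -3696)
(K - A(9)) + B = (2394 - (-51 + 9² + 72*9)) - 3696 = (2394 - (-51 + 81 + 648)) - 3696 = (2394 - 1*678) - 3696 = (2394 - 678) - 3696 = 1716 - 3696 = -1980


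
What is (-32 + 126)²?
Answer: 8836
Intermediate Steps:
(-32 + 126)² = 94² = 8836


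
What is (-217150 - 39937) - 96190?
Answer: -353277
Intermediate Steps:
(-217150 - 39937) - 96190 = -257087 - 96190 = -353277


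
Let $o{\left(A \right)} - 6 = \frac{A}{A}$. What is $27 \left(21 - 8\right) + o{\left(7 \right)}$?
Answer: $358$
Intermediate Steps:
$o{\left(A \right)} = 7$ ($o{\left(A \right)} = 6 + \frac{A}{A} = 6 + 1 = 7$)
$27 \left(21 - 8\right) + o{\left(7 \right)} = 27 \left(21 - 8\right) + 7 = 27 \cdot 13 + 7 = 351 + 7 = 358$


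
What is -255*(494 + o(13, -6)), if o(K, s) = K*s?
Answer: -106080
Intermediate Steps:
-255*(494 + o(13, -6)) = -255*(494 + 13*(-6)) = -255*(494 - 78) = -255*416 = -106080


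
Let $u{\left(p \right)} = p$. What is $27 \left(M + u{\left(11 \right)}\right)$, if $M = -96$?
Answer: $-2295$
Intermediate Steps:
$27 \left(M + u{\left(11 \right)}\right) = 27 \left(-96 + 11\right) = 27 \left(-85\right) = -2295$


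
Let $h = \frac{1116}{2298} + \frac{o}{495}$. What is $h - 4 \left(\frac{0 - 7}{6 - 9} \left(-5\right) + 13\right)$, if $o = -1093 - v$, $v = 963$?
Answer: $- \frac{1706498}{189585} \approx -9.0012$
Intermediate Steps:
$o = -2056$ ($o = -1093 - 963 = -2056$)
$h = - \frac{695378}{189585}$ ($h = \frac{1116}{2298} - \frac{2056}{495} = 1116 \cdot \frac{1}{2298} - \frac{2056}{495} = \frac{186}{383} - \frac{2056}{495} = - \frac{695378}{189585} \approx -3.6679$)
$h - 4 \left(\frac{0 - 7}{6 - 9} \left(-5\right) + 13\right) = - \frac{695378}{189585} - 4 \left(\frac{0 - 7}{6 - 9} \left(-5\right) + 13\right) = - \frac{695378}{189585} - 4 \left(- \frac{7}{-3} \left(-5\right) + 13\right) = - \frac{695378}{189585} - 4 \left(\left(-7\right) \left(- \frac{1}{3}\right) \left(-5\right) + 13\right) = - \frac{695378}{189585} - 4 \left(\frac{7}{3} \left(-5\right) + 13\right) = - \frac{695378}{189585} - 4 \left(- \frac{35}{3} + 13\right) = - \frac{695378}{189585} - \frac{16}{3} = - \frac{1706498}{189585}$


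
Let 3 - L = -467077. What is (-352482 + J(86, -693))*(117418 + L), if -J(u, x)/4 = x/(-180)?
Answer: -1030170126526/5 ≈ -2.0603e+11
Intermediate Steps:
L = 467080 (L = 3 - 1*(-467077) = 3 + 467077 = 467080)
J(u, x) = x/45 (J(u, x) = -4*x/(-180) = -4*x*(-1)/180 = -(-1)*x/45 = x/45)
(-352482 + J(86, -693))*(117418 + L) = (-352482 + (1/45)*(-693))*(117418 + 467080) = (-352482 - 77/5)*584498 = -1762487/5*584498 = -1030170126526/5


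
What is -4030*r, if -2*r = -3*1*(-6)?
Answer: 36270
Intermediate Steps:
r = -9 (r = -(-3*1)*(-6)/2 = -(-3)*(-6)/2 = -½*18 = -9)
-4030*r = -4030*(-9) = 36270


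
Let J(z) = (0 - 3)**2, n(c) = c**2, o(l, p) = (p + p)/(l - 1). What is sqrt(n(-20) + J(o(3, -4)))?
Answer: sqrt(409) ≈ 20.224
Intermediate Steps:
o(l, p) = 2*p/(-1 + l) (o(l, p) = (2*p)/(-1 + l) = 2*p/(-1 + l))
J(z) = 9 (J(z) = (-3)**2 = 9)
sqrt(n(-20) + J(o(3, -4))) = sqrt((-20)**2 + 9) = sqrt(400 + 9) = sqrt(409)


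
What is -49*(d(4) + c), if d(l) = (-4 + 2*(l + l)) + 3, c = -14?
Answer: -49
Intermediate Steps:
d(l) = -1 + 4*l (d(l) = (-4 + 2*(2*l)) + 3 = (-4 + 4*l) + 3 = -1 + 4*l)
-49*(d(4) + c) = -49*((-1 + 4*4) - 14) = -49*((-1 + 16) - 14) = -49*(15 - 14) = -49*1 = -49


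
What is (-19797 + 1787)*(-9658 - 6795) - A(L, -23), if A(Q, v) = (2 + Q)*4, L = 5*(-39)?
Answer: 296319302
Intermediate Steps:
L = -195
A(Q, v) = 8 + 4*Q
(-19797 + 1787)*(-9658 - 6795) - A(L, -23) = (-19797 + 1787)*(-9658 - 6795) - (8 + 4*(-195)) = -18010*(-16453) - (8 - 780) = 296318530 - 1*(-772) = 296318530 + 772 = 296319302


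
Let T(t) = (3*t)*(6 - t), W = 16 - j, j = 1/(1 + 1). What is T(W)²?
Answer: 3122289/16 ≈ 1.9514e+5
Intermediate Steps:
j = ½ (j = 1/2 = ½ ≈ 0.50000)
W = 31/2 (W = 16 - 1*½ = 16 - ½ = 31/2 ≈ 15.500)
T(t) = 3*t*(6 - t)
T(W)² = (3*(31/2)*(6 - 1*31/2))² = (3*(31/2)*(6 - 31/2))² = (3*(31/2)*(-19/2))² = (-1767/4)² = 3122289/16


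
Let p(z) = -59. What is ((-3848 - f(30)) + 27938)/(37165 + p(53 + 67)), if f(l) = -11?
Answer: 24101/37106 ≈ 0.64952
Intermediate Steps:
((-3848 - f(30)) + 27938)/(37165 + p(53 + 67)) = ((-3848 - 1*(-11)) + 27938)/(37165 - 59) = ((-3848 + 11) + 27938)/37106 = (-3837 + 27938)*(1/37106) = 24101*(1/37106) = 24101/37106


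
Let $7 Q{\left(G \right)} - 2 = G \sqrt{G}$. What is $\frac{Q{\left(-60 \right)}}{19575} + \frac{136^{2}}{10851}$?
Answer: $\frac{844812034}{495619425} - \frac{8 i \sqrt{15}}{9135} \approx 1.7046 - 0.0033918 i$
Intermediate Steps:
$Q{\left(G \right)} = \frac{2}{7} + \frac{G^{\frac{3}{2}}}{7}$ ($Q{\left(G \right)} = \frac{2}{7} + \frac{G \sqrt{G}}{7} = \frac{2}{7} + \frac{G^{\frac{3}{2}}}{7}$)
$\frac{Q{\left(-60 \right)}}{19575} + \frac{136^{2}}{10851} = \frac{\frac{2}{7} + \frac{\left(-60\right)^{\frac{3}{2}}}{7}}{19575} + \frac{136^{2}}{10851} = \left(\frac{2}{7} + \frac{\left(-120\right) i \sqrt{15}}{7}\right) \frac{1}{19575} + 18496 \cdot \frac{1}{10851} = \left(\frac{2}{7} - \frac{120 i \sqrt{15}}{7}\right) \frac{1}{19575} + \frac{18496}{10851} = \left(\frac{2}{137025} - \frac{8 i \sqrt{15}}{9135}\right) + \frac{18496}{10851} = \frac{844812034}{495619425} - \frac{8 i \sqrt{15}}{9135}$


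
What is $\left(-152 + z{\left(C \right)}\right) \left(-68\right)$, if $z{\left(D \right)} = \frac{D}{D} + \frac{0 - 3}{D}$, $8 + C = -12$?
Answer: $\frac{51289}{5} \approx 10258.0$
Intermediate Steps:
$C = -20$ ($C = -8 - 12 = -20$)
$z{\left(D \right)} = 1 - \frac{3}{D}$
$\left(-152 + z{\left(C \right)}\right) \left(-68\right) = \left(-152 + \frac{-3 - 20}{-20}\right) \left(-68\right) = \left(-152 - - \frac{23}{20}\right) \left(-68\right) = \left(-152 + \frac{23}{20}\right) \left(-68\right) = \left(- \frac{3017}{20}\right) \left(-68\right) = \frac{51289}{5}$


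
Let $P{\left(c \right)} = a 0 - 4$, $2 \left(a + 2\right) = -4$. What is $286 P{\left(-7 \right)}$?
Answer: $-1144$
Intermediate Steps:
$a = -4$ ($a = -2 + \frac{1}{2} \left(-4\right) = -2 - 2 = -4$)
$P{\left(c \right)} = -4$ ($P{\left(c \right)} = \left(-4\right) 0 - 4 = 0 - 4 = -4$)
$286 P{\left(-7 \right)} = 286 \left(-4\right) = -1144$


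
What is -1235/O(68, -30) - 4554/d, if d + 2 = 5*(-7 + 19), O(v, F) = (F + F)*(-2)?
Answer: -61811/696 ≈ -88.809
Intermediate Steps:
O(v, F) = -4*F (O(v, F) = (2*F)*(-2) = -4*F)
d = 58 (d = -2 + 5*(-7 + 19) = -2 + 5*12 = -2 + 60 = 58)
-1235/O(68, -30) - 4554/d = -1235/((-4*(-30))) - 4554/58 = -1235/120 - 4554*1/58 = -1235*1/120 - 2277/29 = -247/24 - 2277/29 = -61811/696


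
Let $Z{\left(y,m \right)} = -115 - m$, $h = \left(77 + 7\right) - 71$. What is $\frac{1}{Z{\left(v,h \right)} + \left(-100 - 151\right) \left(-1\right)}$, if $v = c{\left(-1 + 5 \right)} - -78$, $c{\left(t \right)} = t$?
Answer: $\frac{1}{123} \approx 0.0081301$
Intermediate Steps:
$h = 13$ ($h = 84 - 71 = 13$)
$v = 82$ ($v = \left(-1 + 5\right) - -78 = 4 + 78 = 82$)
$\frac{1}{Z{\left(v,h \right)} + \left(-100 - 151\right) \left(-1\right)} = \frac{1}{\left(-115 - 13\right) + \left(-100 - 151\right) \left(-1\right)} = \frac{1}{\left(-115 - 13\right) - -251} = \frac{1}{-128 + 251} = \frac{1}{123}$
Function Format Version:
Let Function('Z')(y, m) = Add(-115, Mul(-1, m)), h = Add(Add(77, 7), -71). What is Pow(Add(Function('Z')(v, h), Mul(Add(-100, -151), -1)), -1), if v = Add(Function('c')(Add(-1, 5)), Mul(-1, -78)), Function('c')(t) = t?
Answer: Rational(1, 123) ≈ 0.0081301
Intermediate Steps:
h = 13 (h = Add(84, -71) = 13)
v = 82 (v = Add(Add(-1, 5), Mul(-1, -78)) = Add(4, 78) = 82)
Pow(Add(Function('Z')(v, h), Mul(Add(-100, -151), -1)), -1) = Pow(Add(Add(-115, Mul(-1, 13)), Mul(Add(-100, -151), -1)), -1) = Pow(Add(Add(-115, -13), Mul(-251, -1)), -1) = Pow(Add(-128, 251), -1) = Pow(123, -1) = Rational(1, 123)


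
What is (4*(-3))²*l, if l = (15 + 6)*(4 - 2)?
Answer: 6048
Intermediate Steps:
l = 42 (l = 21*2 = 42)
(4*(-3))²*l = (4*(-3))²*42 = (-12)²*42 = 144*42 = 6048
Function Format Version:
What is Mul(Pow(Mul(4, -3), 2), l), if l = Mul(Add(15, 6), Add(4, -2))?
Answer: 6048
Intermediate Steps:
l = 42 (l = Mul(21, 2) = 42)
Mul(Pow(Mul(4, -3), 2), l) = Mul(Pow(Mul(4, -3), 2), 42) = Mul(Pow(-12, 2), 42) = Mul(144, 42) = 6048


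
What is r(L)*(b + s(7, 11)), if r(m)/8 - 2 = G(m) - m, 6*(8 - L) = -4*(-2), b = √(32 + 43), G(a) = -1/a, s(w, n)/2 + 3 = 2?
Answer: 1156/15 - 578*√3/3 ≈ -256.64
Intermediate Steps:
s(w, n) = -2 (s(w, n) = -6 + 2*2 = -6 + 4 = -2)
b = 5*√3 (b = √75 = 5*√3 ≈ 8.6602)
L = 20/3 (L = 8 - (-2)*(-2)/3 = 8 - ⅙*8 = 8 - 4/3 = 20/3 ≈ 6.6667)
r(m) = 16 - 8*m - 8/m (r(m) = 16 + 8*(-1/m - m) = 16 + 8*(-m - 1/m) = 16 + (-8*m - 8/m) = 16 - 8*m - 8/m)
r(L)*(b + s(7, 11)) = (16 - 8*20/3 - 8/20/3)*(5*√3 - 2) = (16 - 160/3 - 8*3/20)*(-2 + 5*√3) = (16 - 160/3 - 6/5)*(-2 + 5*√3) = -578*(-2 + 5*√3)/15 = 1156/15 - 578*√3/3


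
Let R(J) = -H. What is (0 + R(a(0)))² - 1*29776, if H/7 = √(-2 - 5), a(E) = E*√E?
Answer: -30119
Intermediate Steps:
a(E) = E^(3/2)
H = 7*I*√7 (H = 7*√(-2 - 5) = 7*√(-7) = 7*(I*√7) = 7*I*√7 ≈ 18.52*I)
R(J) = -7*I*√7
(0 + R(a(0)))² - 1*29776 = (0 - 7*I*√7)² - 1*29776 = (-7*I*√7)² - 29776 = -343 - 29776 = -30119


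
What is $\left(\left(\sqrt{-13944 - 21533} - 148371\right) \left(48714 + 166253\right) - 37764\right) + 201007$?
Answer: $-31894705514 + 214967 i \sqrt{35477} \approx -3.1895 \cdot 10^{10} + 4.049 \cdot 10^{7} i$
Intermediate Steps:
$\left(\left(\sqrt{-13944 - 21533} - 148371\right) \left(48714 + 166253\right) - 37764\right) + 201007 = \left(\left(\sqrt{-35477} - 148371\right) 214967 - 37764\right) + 201007 = \left(\left(i \sqrt{35477} - 148371\right) 214967 - 37764\right) + 201007 = \left(\left(-148371 + i \sqrt{35477}\right) 214967 - 37764\right) + 201007 = \left(\left(-31894868757 + 214967 i \sqrt{35477}\right) - 37764\right) + 201007 = \left(-31894906521 + 214967 i \sqrt{35477}\right) + 201007 = -31894705514 + 214967 i \sqrt{35477}$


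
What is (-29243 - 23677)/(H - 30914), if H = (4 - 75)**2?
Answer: 52920/25873 ≈ 2.0454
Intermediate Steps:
H = 5041 (H = (-71)**2 = 5041)
(-29243 - 23677)/(H - 30914) = (-29243 - 23677)/(5041 - 30914) = -52920/(-25873) = -52920*(-1/25873) = 52920/25873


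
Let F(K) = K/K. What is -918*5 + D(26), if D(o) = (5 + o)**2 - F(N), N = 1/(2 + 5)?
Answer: -3630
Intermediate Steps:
N = 1/7 ≈ 0.14286
F(K) = 1
D(o) = -1 + (5 + o)**2 (D(o) = (5 + o)**2 - 1*1 = (5 + o)**2 - 1 = -1 + (5 + o)**2)
-918*5 + D(26) = -918*5 + (-1 + (5 + 26)**2) = -4590 + (-1 + 31**2) = -4590 + (-1 + 961) = -4590 + 960 = -3630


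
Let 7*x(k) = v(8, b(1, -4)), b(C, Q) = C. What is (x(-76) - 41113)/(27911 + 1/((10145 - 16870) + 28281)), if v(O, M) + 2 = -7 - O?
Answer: -2067996416/1403848873 ≈ -1.4731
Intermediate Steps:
v(O, M) = -9 - O (v(O, M) = -2 + (-7 - O) = -9 - O)
x(k) = -17/7 (x(k) = (-9 - 1*8)/7 = (-9 - 8)/7 = (1/7)*(-17) = -17/7)
(x(-76) - 41113)/(27911 + 1/((10145 - 16870) + 28281)) = (-17/7 - 41113)/(27911 + 1/((10145 - 16870) + 28281)) = -287808/(7*(27911 + 1/(-6725 + 28281))) = -287808/(7*(27911 + 1/21556)) = -287808/(7*601649517/21556) = -287808/7*21556/601649517 = -2067996416/1403848873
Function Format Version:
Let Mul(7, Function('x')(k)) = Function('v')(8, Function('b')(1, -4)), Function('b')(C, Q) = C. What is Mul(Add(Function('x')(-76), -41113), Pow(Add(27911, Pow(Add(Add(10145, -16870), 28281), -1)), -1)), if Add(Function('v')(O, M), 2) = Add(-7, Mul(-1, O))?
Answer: Rational(-2067996416, 1403848873) ≈ -1.4731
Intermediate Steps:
Function('v')(O, M) = Add(-9, Mul(-1, O)) (Function('v')(O, M) = Add(-2, Add(-7, Mul(-1, O))) = Add(-9, Mul(-1, O)))
Function('x')(k) = Rational(-17, 7) (Function('x')(k) = Mul(Rational(1, 7), Add(-9, Mul(-1, 8))) = Mul(Rational(1, 7), Add(-9, -8)) = Mul(Rational(1, 7), -17) = Rational(-17, 7))
Mul(Add(Function('x')(-76), -41113), Pow(Add(27911, Pow(Add(Add(10145, -16870), 28281), -1)), -1)) = Mul(Add(Rational(-17, 7), -41113), Pow(Add(27911, Pow(Add(Add(10145, -16870), 28281), -1)), -1)) = Mul(Rational(-287808, 7), Pow(Add(27911, Pow(Add(-6725, 28281), -1)), -1)) = Mul(Rational(-287808, 7), Pow(Add(27911, Pow(21556, -1)), -1)) = Mul(Rational(-287808, 7), Pow(Add(27911, Rational(1, 21556)), -1)) = Mul(Rational(-287808, 7), Pow(Rational(601649517, 21556), -1)) = Mul(Rational(-287808, 7), Rational(21556, 601649517)) = Rational(-2067996416, 1403848873)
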